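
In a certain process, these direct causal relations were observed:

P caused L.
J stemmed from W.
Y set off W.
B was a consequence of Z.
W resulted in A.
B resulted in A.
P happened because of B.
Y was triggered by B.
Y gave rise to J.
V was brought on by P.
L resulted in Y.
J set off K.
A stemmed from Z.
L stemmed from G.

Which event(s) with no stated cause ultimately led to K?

G, Z

Tracing upstream from K: K ← J ← Y ← B ← Z.
A separate upstream branch: K ← J ← Y ← L ← G.
Each of those chain origins has no stated cause.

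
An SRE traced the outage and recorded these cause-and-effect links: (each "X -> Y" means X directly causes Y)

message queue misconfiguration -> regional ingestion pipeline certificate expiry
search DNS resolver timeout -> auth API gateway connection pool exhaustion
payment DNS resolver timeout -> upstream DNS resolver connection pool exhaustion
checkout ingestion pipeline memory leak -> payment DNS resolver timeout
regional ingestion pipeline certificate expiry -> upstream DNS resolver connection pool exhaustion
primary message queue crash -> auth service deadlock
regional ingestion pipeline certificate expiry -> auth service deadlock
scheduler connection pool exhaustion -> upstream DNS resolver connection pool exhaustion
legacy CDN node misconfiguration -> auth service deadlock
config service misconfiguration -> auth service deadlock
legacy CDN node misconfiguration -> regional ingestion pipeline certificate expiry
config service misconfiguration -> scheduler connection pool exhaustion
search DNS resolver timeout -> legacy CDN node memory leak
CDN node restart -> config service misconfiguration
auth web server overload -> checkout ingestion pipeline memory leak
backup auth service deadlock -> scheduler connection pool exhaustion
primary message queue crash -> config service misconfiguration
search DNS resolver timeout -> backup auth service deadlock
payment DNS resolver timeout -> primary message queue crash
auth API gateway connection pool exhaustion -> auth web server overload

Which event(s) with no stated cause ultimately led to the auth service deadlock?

the CDN node restart, the legacy CDN node misconfiguration, the message queue misconfiguration, the search DNS resolver timeout

Tracing upstream from the auth service deadlock: the auth service deadlock ← the primary message queue crash ← the payment DNS resolver timeout ← the checkout ingestion pipeline memory leak ← the auth web server overload ← the auth API gateway connection pool exhaustion ← the search DNS resolver timeout.
A separate upstream branch: the auth service deadlock ← the legacy CDN node misconfiguration.
A separate upstream branch: the auth service deadlock ← the regional ingestion pipeline certificate expiry ← the message queue misconfiguration.
A separate upstream branch: the auth service deadlock ← the config service misconfiguration ← the CDN node restart.
Each of those chain origins has no stated cause.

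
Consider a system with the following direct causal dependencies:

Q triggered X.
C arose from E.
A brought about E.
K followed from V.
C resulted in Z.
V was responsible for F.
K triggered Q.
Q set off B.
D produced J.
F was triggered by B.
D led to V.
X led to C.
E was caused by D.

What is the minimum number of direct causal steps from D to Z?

Shortest chain: D → E → C → Z.

3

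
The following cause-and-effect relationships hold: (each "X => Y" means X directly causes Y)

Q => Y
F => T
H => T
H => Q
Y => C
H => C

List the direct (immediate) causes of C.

H, Y

Upstream contributors include Q, but only H, Y feed directly into C.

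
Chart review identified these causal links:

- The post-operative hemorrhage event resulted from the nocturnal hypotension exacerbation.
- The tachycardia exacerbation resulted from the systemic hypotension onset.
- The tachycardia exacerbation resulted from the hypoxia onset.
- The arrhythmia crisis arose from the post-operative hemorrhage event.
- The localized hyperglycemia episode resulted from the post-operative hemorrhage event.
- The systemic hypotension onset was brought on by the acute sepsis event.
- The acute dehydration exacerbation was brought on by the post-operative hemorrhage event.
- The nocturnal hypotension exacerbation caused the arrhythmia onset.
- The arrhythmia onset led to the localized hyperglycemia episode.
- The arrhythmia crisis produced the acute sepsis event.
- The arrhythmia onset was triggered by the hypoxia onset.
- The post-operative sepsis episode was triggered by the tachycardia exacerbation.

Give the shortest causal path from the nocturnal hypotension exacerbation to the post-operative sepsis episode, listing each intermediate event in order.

the nocturnal hypotension exacerbation → the post-operative hemorrhage event
the post-operative hemorrhage event → the arrhythmia crisis
the arrhythmia crisis → the acute sepsis event
the acute sepsis event → the systemic hypotension onset
the systemic hypotension onset → the tachycardia exacerbation
the tachycardia exacerbation → the post-operative sepsis episode
Length: 6 steps.

the nocturnal hypotension exacerbation → the post-operative hemorrhage event → the arrhythmia crisis → the acute sepsis event → the systemic hypotension onset → the tachycardia exacerbation → the post-operative sepsis episode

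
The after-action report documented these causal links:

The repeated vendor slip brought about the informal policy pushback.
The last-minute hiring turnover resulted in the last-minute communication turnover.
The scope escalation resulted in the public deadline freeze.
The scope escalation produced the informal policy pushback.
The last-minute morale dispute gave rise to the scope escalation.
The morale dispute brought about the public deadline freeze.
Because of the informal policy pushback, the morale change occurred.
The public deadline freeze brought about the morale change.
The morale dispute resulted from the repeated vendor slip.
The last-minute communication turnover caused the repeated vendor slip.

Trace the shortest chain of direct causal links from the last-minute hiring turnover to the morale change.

the last-minute hiring turnover → the last-minute communication turnover → the repeated vendor slip → the informal policy pushback → the morale change

the last-minute hiring turnover → the last-minute communication turnover
the last-minute communication turnover → the repeated vendor slip
the repeated vendor slip → the informal policy pushback
the informal policy pushback → the morale change
Length: 4 steps.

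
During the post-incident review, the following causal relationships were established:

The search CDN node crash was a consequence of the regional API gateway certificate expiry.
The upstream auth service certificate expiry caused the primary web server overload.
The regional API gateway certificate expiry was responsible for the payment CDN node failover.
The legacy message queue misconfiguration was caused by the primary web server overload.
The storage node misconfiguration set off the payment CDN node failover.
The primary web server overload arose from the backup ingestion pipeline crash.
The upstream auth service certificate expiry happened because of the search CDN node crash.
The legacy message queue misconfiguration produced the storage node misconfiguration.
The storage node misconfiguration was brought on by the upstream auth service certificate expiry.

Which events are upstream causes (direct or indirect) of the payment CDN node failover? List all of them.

the backup ingestion pipeline crash, the legacy message queue misconfiguration, the primary web server overload, the regional API gateway certificate expiry, the search CDN node crash, the storage node misconfiguration, the upstream auth service certificate expiry

Immediate causes of the payment CDN node failover: the regional API gateway certificate expiry, the storage node misconfiguration.
Further upstream: the search CDN node crash, the upstream auth service certificate expiry, the primary web server overload, the legacy message queue misconfiguration, the backup ingestion pipeline crash.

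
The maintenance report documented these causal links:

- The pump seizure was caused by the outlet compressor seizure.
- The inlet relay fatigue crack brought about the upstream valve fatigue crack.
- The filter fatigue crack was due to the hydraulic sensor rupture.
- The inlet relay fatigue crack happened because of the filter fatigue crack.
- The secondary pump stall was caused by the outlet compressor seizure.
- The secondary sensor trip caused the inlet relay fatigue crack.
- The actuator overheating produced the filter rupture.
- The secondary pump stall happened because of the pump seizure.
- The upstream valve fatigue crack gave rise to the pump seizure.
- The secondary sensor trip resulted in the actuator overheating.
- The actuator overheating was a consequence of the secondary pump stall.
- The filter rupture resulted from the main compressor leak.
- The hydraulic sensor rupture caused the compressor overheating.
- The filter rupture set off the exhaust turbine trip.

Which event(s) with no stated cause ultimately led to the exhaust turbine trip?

Tracing upstream from the exhaust turbine trip: the exhaust turbine trip ← the filter rupture ← the actuator overheating ← the secondary pump stall ← the pump seizure ← the upstream valve fatigue crack ← the inlet relay fatigue crack ← the filter fatigue crack ← the hydraulic sensor rupture.
A separate upstream branch: the exhaust turbine trip ← the filter rupture ← the actuator overheating ← the secondary sensor trip.
A separate upstream branch: the exhaust turbine trip ← the filter rupture ← the actuator overheating ← the secondary pump stall ← the outlet compressor seizure.
A separate upstream branch: the exhaust turbine trip ← the filter rupture ← the main compressor leak.
Each of those chain origins has no stated cause.

the hydraulic sensor rupture, the main compressor leak, the outlet compressor seizure, the secondary sensor trip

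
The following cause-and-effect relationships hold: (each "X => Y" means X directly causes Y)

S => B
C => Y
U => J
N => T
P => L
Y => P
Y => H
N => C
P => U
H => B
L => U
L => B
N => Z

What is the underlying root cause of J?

N

Tracing upstream from J: J ← U ← P ← Y ← C ← N.
N has no stated cause, so it is the root.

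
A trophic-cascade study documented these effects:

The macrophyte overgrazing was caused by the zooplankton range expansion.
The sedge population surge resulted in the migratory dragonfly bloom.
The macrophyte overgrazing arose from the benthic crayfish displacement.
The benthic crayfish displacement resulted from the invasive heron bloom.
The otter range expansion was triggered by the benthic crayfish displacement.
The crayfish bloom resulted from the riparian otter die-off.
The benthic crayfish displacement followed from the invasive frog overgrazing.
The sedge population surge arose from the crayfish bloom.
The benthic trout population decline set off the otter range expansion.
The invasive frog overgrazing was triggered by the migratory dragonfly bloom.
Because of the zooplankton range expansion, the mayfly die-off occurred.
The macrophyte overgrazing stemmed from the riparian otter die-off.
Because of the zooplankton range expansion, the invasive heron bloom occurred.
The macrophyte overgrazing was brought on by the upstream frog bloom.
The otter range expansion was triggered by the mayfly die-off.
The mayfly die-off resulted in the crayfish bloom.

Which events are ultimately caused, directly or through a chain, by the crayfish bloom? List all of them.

the benthic crayfish displacement, the invasive frog overgrazing, the macrophyte overgrazing, the migratory dragonfly bloom, the otter range expansion, the sedge population surge

Direct effects: the sedge population surge.
2 steps out: the migratory dragonfly bloom.
3 steps out: the invasive frog overgrazing.
4 steps out: the benthic crayfish displacement.
5 steps out: the macrophyte overgrazing, the otter range expansion.
Not reachable from it: the zooplankton range expansion, the riparian otter die-off, the invasive heron bloom, the mayfly die-off, the upstream frog bloom, the benthic trout population decline.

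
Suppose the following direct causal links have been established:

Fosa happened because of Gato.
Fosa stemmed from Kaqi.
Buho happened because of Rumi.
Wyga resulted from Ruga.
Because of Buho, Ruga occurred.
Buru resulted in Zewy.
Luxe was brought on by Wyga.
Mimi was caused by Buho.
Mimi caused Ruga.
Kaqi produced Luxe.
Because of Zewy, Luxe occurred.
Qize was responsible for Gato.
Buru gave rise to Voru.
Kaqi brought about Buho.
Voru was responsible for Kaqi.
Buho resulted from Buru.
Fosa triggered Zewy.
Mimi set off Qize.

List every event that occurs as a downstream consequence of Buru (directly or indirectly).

Direct effects: Voru, Buho, Zewy.
2 steps out: Kaqi, Mimi, Ruga, Luxe.
3 steps out: Qize, Fosa, Wyga.
4 steps out: Gato.
Not reachable from it: Rumi.

Buho, Fosa, Gato, Kaqi, Luxe, Mimi, Qize, Ruga, Voru, Wyga, Zewy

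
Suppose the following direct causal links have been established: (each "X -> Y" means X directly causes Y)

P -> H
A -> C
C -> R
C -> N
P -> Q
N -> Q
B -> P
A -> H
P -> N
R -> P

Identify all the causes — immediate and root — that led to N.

A, B, C, P, R

Immediate causes of N: C, P.
Further upstream: A, B, R.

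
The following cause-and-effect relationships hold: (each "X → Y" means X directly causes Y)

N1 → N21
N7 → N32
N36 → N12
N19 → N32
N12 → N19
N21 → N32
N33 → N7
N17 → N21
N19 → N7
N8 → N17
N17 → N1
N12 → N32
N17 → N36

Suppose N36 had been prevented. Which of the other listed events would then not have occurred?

Downstream of N36: N12, N19, N7, N32.
Of those, still caused via another path: N7, N32.
The remainder have no surviving cause.

N12, N19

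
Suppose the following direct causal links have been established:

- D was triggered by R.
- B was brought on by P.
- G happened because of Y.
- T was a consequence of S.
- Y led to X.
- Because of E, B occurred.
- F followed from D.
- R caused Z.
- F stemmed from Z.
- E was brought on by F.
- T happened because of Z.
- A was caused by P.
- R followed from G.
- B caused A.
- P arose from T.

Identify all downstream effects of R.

A, B, D, E, F, P, T, Z

Direct effects: Z, D.
2 steps out: F, T.
3 steps out: E, P.
4 steps out: B, A.
Not reachable from it: Y, G, X, S.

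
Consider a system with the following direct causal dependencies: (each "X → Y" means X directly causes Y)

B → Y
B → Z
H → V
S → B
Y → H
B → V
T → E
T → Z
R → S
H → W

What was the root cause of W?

Tracing upstream from W: W ← H ← Y ← B ← S ← R.
R has no stated cause, so it is the root.

R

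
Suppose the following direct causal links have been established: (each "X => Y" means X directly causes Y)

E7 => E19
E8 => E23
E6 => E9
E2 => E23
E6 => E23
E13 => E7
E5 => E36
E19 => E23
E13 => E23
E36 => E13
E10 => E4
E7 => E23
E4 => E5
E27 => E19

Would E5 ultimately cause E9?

No

E5 leads to E36, E13, E7, E19, E23; E9 is not among them.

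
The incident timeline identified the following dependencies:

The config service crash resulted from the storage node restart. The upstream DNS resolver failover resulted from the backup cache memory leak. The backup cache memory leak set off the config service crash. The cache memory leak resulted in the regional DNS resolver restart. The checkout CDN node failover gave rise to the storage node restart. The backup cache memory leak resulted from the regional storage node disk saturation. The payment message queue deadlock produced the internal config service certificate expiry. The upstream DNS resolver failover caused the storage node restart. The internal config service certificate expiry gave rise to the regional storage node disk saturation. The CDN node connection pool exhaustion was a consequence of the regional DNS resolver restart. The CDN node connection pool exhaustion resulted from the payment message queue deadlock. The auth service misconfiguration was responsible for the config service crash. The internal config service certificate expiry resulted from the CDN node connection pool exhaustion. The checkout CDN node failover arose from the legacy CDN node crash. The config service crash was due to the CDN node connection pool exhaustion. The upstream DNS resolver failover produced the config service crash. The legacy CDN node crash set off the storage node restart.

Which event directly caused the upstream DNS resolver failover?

Upstream contributors include the payment message queue deadlock, the cache memory leak, the regional DNS resolver restart, the CDN node connection pool exhaustion, the internal config service certificate expiry, the regional storage node disk saturation, but only the backup cache memory leak feeds directly into the upstream DNS resolver failover.

the backup cache memory leak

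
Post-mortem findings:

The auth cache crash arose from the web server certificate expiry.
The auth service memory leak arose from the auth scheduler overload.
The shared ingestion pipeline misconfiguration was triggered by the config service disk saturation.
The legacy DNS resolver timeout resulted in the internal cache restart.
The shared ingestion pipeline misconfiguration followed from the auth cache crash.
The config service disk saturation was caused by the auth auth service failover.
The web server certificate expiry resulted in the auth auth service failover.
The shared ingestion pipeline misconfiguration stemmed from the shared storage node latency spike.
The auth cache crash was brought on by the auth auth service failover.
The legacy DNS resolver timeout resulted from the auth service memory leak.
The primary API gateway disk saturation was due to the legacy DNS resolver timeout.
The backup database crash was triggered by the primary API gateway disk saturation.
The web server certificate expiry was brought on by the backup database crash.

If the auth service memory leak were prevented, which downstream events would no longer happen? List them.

the auth auth service failover, the auth cache crash, the backup database crash, the config service disk saturation, the internal cache restart, the legacy DNS resolver timeout, the primary API gateway disk saturation, the web server certificate expiry

Downstream of the auth service memory leak: the legacy DNS resolver timeout, the primary API gateway disk saturation, the internal cache restart, the backup database crash, the web server certificate expiry, the auth auth service failover, the auth cache crash, the config service disk saturation, the shared ingestion pipeline misconfiguration.
Of those, still caused via another path: the shared ingestion pipeline misconfiguration.
The remainder have no surviving cause.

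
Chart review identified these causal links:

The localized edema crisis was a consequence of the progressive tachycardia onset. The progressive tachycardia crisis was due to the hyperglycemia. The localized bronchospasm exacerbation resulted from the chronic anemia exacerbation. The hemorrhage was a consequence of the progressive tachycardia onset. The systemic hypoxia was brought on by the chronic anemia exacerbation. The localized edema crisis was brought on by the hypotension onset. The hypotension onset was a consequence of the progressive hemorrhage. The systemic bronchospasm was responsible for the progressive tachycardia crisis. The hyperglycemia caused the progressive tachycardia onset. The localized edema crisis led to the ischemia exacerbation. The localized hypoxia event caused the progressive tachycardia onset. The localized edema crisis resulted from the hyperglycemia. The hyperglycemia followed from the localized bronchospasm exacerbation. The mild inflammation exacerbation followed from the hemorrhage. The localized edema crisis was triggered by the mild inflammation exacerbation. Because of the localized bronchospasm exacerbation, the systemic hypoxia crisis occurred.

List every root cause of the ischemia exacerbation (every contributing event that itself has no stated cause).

Tracing upstream from the ischemia exacerbation: the ischemia exacerbation ← the localized edema crisis ← the hyperglycemia ← the localized bronchospasm exacerbation ← the chronic anemia exacerbation.
A separate upstream branch: the ischemia exacerbation ← the localized edema crisis ← the progressive tachycardia onset ← the localized hypoxia event.
A separate upstream branch: the ischemia exacerbation ← the localized edema crisis ← the hypotension onset ← the progressive hemorrhage.
Each of those chain origins has no stated cause.

the chronic anemia exacerbation, the localized hypoxia event, the progressive hemorrhage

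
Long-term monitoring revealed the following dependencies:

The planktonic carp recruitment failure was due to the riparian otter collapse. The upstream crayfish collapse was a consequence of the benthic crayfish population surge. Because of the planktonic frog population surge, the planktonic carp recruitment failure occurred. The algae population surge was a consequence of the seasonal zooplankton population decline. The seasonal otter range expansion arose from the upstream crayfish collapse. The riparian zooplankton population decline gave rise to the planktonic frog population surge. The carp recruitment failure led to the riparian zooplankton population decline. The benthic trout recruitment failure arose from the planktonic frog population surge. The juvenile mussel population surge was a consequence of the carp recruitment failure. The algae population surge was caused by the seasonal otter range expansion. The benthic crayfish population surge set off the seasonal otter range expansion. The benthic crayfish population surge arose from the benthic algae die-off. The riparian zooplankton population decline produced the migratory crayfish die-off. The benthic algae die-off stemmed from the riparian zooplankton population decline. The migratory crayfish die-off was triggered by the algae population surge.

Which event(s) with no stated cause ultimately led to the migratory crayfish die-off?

Tracing upstream from the migratory crayfish die-off: the migratory crayfish die-off ← the riparian zooplankton population decline ← the carp recruitment failure.
A separate upstream branch: the migratory crayfish die-off ← the algae population surge ← the seasonal zooplankton population decline.
Each of those chain origins has no stated cause.

the carp recruitment failure, the seasonal zooplankton population decline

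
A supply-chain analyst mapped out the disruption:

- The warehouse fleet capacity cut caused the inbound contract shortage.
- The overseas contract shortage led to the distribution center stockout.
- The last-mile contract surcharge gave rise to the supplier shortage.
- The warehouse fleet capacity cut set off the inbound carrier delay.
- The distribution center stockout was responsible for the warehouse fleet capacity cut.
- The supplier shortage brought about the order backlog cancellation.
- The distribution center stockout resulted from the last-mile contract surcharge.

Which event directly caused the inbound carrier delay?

the warehouse fleet capacity cut

Upstream contributors include the overseas contract shortage, the last-mile contract surcharge, the distribution center stockout, but only the warehouse fleet capacity cut feeds directly into the inbound carrier delay.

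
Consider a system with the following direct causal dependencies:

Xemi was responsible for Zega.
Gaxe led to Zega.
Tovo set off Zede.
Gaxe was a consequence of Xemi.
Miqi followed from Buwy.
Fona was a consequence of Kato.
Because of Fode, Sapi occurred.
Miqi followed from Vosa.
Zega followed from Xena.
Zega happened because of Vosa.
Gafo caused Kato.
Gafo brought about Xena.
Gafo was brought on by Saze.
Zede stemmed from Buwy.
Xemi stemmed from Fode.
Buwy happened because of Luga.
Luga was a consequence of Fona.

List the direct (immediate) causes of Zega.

Gaxe, Vosa, Xemi, Xena

Upstream contributors include Saze, Fode, Gafo, but only Gaxe, Vosa, Xemi, Xena feed directly into Zega.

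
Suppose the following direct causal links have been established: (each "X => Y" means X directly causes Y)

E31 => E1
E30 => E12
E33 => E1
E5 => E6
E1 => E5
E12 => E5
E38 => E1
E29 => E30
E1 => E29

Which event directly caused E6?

Upstream contributors include E31, E33, E38, E1, E29, E30, E12, but only E5 feeds directly into E6.

E5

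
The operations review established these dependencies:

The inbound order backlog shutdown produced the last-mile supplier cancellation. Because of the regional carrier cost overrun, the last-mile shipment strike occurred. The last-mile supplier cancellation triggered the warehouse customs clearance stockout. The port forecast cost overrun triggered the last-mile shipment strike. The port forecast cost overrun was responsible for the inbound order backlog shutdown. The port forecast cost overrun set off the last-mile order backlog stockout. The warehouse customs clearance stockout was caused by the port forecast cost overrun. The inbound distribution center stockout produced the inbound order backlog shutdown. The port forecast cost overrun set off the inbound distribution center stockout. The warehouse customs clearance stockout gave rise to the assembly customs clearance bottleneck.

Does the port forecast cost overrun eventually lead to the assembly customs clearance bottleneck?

Yes

There is a causal chain: the port forecast cost overrun → the warehouse customs clearance stockout → the assembly customs clearance bottleneck.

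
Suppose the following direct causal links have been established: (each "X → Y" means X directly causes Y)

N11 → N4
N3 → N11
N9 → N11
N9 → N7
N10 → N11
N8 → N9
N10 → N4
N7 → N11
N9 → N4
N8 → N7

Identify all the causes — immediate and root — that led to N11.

N10, N3, N7, N8, N9

Immediate causes of N11: N3, N9, N7, N10.
Further upstream: N8.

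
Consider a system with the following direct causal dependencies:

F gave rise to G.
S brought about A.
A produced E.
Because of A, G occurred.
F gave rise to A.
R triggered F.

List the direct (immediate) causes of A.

F, S

Upstream contributors include R, but only F, S feed directly into A.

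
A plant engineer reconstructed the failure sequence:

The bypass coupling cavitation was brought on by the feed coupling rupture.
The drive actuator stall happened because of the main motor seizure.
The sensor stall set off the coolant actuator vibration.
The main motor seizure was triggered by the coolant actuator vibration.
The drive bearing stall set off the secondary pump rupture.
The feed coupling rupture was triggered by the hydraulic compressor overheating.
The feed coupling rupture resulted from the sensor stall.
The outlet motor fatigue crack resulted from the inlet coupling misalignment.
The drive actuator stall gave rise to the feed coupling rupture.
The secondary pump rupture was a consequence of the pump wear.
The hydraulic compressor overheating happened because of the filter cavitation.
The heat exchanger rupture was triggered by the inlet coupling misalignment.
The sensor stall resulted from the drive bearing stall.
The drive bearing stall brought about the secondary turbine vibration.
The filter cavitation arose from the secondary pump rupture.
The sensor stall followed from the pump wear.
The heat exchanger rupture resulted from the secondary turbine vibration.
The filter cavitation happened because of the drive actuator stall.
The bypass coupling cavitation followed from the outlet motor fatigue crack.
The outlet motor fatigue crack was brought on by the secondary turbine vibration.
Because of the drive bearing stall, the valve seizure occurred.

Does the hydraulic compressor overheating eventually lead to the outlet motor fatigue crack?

The hydraulic compressor overheating leads to the feed coupling rupture, the bypass coupling cavitation; the outlet motor fatigue crack is not among them.

No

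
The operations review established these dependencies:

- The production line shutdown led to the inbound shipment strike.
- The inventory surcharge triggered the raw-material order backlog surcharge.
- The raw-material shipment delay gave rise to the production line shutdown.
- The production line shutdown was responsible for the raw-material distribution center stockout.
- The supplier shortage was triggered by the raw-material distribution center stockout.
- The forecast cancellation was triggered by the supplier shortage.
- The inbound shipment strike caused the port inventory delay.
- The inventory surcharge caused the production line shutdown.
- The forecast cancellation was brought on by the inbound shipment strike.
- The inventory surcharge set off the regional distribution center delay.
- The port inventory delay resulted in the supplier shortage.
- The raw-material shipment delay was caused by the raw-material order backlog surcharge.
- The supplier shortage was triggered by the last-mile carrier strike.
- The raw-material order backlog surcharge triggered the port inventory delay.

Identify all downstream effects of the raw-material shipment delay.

Direct effects: the production line shutdown.
2 steps out: the inbound shipment strike, the raw-material distribution center stockout.
3 steps out: the port inventory delay, the supplier shortage, the forecast cancellation.
Not reachable from it: the inventory surcharge, the raw-material order backlog surcharge, the last-mile carrier strike, the regional distribution center delay.

the forecast cancellation, the inbound shipment strike, the port inventory delay, the production line shutdown, the raw-material distribution center stockout, the supplier shortage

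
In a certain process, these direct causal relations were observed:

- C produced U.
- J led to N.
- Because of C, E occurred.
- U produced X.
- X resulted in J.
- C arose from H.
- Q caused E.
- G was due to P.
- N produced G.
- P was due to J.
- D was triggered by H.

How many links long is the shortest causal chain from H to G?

6

Shortest chain: H → C → U → X → J → N → G.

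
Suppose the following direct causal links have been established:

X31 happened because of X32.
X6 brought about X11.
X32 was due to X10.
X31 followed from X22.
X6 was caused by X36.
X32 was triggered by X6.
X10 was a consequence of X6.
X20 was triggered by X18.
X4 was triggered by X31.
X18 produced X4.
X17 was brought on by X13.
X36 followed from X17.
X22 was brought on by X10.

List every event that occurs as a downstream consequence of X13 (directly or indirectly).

X10, X11, X17, X22, X31, X32, X36, X4, X6

Direct effects: X17.
2 steps out: X36.
3 steps out: X6.
4 steps out: X10, X32, X11.
5 steps out: X22, X31.
6 steps out: X4.
Not reachable from it: X18, X20.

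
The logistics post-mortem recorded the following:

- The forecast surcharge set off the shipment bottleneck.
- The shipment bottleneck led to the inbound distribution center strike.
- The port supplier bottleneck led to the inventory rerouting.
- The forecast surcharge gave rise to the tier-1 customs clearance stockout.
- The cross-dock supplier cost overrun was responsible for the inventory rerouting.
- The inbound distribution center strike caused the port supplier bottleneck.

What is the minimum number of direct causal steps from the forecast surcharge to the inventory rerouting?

Shortest chain: the forecast surcharge → the shipment bottleneck → the inbound distribution center strike → the port supplier bottleneck → the inventory rerouting.

4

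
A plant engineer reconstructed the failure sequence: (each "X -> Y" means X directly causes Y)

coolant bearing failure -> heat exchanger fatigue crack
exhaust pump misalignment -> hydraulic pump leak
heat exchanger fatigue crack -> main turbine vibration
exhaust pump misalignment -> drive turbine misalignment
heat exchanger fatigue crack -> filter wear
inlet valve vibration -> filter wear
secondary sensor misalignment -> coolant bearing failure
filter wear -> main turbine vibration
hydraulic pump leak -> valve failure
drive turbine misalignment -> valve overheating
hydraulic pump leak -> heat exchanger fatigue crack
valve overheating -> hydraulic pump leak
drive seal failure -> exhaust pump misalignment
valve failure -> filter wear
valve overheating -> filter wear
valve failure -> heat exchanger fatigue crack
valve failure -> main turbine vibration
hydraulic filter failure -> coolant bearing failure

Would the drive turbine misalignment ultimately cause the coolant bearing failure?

The drive turbine misalignment leads to the valve overheating, the hydraulic pump leak, the valve failure, the heat exchanger fatigue crack, the filter wear, the main turbine vibration; the coolant bearing failure is not among them.

No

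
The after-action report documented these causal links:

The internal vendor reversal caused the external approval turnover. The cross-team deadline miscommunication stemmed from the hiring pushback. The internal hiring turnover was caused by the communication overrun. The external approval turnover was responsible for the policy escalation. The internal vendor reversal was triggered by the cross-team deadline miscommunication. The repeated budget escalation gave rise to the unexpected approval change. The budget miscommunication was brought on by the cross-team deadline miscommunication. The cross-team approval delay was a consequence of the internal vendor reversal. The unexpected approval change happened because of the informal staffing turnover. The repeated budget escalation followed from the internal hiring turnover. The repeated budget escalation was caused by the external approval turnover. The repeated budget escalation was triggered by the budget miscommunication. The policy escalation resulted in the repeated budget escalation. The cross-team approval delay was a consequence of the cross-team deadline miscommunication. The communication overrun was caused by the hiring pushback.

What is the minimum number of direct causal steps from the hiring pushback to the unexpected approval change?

Shortest chain: the hiring pushback → the cross-team deadline miscommunication → the budget miscommunication → the repeated budget escalation → the unexpected approval change.

4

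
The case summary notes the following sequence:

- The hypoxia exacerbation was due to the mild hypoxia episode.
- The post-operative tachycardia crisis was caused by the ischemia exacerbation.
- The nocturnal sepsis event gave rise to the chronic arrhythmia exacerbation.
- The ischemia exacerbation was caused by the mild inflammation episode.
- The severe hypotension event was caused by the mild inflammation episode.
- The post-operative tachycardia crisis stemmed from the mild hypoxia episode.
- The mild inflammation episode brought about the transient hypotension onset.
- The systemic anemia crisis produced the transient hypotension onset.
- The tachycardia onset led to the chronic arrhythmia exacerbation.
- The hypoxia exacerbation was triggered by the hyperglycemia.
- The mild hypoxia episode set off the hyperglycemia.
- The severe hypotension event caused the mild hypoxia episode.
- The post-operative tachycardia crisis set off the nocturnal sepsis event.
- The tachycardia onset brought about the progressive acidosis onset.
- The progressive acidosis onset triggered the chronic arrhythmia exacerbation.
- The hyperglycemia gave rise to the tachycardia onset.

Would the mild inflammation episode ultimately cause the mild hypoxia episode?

Yes

There is a causal chain: the mild inflammation episode → the severe hypotension event → the mild hypoxia episode.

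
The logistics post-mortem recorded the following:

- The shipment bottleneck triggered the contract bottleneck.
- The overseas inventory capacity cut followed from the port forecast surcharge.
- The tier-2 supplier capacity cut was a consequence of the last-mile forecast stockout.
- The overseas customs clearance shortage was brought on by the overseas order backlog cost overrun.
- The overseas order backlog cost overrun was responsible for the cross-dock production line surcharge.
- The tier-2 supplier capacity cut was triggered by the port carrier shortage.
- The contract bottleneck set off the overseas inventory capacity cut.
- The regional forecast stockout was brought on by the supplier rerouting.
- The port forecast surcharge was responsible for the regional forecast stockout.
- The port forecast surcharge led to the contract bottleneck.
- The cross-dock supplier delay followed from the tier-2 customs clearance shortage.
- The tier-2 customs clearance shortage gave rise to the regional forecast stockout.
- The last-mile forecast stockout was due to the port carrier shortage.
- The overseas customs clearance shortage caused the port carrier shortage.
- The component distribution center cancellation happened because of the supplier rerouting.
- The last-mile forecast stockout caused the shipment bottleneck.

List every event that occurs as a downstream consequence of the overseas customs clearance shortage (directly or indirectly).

the contract bottleneck, the last-mile forecast stockout, the overseas inventory capacity cut, the port carrier shortage, the shipment bottleneck, the tier-2 supplier capacity cut

Direct effects: the port carrier shortage.
2 steps out: the last-mile forecast stockout, the tier-2 supplier capacity cut.
3 steps out: the shipment bottleneck.
4 steps out: the contract bottleneck.
5 steps out: the overseas inventory capacity cut.
Not reachable from it: the tier-2 customs clearance shortage, the overseas order backlog cost overrun, the cross-dock supplier delay, the supplier rerouting, the cross-dock production line surcharge, the component distribution center cancellation, the port forecast surcharge, the regional forecast stockout.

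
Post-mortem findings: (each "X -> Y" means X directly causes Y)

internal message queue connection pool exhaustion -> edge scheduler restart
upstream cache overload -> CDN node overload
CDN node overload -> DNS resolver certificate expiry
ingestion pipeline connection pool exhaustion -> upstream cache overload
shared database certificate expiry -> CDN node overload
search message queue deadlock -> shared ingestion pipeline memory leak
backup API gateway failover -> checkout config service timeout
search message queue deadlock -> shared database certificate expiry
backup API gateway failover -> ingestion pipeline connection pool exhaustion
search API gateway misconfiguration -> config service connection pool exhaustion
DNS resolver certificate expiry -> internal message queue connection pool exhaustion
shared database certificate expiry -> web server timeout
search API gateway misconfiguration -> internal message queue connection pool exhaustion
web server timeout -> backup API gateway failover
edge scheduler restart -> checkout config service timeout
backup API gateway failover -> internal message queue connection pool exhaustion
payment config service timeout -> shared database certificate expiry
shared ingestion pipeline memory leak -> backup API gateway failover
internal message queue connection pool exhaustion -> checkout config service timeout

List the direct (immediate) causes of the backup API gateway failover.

Upstream contributors include the search message queue deadlock, the payment config service timeout, the shared database certificate expiry, but only the shared ingestion pipeline memory leak, the web server timeout feed directly into the backup API gateway failover.

the shared ingestion pipeline memory leak, the web server timeout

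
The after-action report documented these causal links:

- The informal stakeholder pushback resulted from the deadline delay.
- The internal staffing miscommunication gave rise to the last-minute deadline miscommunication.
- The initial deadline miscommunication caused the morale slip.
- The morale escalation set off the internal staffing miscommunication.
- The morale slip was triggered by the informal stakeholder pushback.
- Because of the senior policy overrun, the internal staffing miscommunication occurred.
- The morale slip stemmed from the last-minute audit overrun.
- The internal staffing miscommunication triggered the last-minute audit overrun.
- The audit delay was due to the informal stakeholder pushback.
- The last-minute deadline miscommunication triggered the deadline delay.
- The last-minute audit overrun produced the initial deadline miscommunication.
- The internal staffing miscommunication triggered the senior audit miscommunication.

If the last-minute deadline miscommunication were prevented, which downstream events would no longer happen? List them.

the audit delay, the deadline delay, the informal stakeholder pushback

Downstream of the last-minute deadline miscommunication: the deadline delay, the informal stakeholder pushback, the audit delay, the morale slip.
Of those, still caused via another path: the morale slip.
The remainder have no surviving cause.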